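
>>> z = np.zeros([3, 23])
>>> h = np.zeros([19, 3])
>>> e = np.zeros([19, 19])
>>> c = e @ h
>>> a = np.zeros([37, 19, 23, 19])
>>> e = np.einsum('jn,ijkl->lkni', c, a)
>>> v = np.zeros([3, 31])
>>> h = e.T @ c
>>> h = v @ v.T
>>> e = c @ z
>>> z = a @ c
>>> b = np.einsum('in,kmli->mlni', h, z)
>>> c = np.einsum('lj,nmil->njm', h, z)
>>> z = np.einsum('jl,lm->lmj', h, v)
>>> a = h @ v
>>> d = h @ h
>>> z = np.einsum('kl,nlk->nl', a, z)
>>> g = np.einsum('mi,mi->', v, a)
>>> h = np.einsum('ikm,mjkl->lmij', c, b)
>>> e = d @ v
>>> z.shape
(3, 31)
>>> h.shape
(3, 19, 37, 23)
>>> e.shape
(3, 31)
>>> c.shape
(37, 3, 19)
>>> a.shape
(3, 31)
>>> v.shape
(3, 31)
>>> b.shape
(19, 23, 3, 3)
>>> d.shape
(3, 3)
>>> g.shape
()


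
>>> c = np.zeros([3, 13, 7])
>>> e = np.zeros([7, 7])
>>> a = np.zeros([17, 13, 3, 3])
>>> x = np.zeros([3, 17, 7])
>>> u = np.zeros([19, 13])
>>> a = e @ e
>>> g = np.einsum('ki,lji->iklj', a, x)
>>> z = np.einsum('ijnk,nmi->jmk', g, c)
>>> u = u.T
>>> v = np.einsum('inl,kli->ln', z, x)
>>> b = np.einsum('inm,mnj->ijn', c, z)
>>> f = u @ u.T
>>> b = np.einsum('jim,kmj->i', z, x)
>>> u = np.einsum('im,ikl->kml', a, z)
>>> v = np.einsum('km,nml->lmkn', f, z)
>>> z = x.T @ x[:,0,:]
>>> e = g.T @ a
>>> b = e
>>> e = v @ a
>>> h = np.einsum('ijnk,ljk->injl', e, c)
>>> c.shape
(3, 13, 7)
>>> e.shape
(17, 13, 13, 7)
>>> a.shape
(7, 7)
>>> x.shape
(3, 17, 7)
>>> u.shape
(13, 7, 17)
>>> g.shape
(7, 7, 3, 17)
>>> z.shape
(7, 17, 7)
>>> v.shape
(17, 13, 13, 7)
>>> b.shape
(17, 3, 7, 7)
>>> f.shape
(13, 13)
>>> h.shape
(17, 13, 13, 3)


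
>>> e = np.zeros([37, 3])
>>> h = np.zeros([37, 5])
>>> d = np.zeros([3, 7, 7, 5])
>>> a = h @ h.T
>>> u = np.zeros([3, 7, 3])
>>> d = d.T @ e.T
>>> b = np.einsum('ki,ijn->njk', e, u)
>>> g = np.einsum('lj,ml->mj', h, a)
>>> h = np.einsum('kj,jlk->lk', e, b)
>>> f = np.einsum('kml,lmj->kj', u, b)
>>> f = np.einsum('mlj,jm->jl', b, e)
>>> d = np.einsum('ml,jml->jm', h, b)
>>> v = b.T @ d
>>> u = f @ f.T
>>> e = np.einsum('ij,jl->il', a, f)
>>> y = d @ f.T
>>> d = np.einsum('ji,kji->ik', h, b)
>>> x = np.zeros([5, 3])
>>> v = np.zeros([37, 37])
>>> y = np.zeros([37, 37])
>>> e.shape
(37, 7)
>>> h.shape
(7, 37)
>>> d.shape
(37, 3)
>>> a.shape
(37, 37)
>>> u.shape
(37, 37)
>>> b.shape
(3, 7, 37)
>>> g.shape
(37, 5)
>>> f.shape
(37, 7)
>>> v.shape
(37, 37)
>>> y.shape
(37, 37)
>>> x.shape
(5, 3)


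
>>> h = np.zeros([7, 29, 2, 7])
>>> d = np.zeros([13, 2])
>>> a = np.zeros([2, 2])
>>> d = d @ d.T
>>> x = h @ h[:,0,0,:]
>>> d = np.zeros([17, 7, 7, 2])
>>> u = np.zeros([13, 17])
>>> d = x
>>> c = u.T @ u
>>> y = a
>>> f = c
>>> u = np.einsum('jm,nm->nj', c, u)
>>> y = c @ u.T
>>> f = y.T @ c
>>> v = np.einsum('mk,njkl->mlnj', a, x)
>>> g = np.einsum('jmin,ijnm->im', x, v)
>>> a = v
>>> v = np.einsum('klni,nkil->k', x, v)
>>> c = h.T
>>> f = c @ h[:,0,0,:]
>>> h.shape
(7, 29, 2, 7)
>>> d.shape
(7, 29, 2, 7)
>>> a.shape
(2, 7, 7, 29)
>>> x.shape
(7, 29, 2, 7)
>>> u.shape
(13, 17)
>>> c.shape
(7, 2, 29, 7)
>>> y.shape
(17, 13)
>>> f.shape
(7, 2, 29, 7)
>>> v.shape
(7,)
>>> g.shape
(2, 29)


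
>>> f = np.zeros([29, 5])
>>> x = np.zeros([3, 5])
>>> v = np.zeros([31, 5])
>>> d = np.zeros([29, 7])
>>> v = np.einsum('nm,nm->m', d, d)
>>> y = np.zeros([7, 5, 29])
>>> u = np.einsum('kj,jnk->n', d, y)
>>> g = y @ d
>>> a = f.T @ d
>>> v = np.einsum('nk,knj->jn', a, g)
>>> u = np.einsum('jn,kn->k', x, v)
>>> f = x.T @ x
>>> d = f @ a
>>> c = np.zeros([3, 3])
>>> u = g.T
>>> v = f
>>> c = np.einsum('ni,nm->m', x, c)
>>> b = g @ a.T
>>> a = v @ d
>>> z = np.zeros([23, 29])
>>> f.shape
(5, 5)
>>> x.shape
(3, 5)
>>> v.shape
(5, 5)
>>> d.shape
(5, 7)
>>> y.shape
(7, 5, 29)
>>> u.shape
(7, 5, 7)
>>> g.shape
(7, 5, 7)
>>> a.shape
(5, 7)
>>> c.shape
(3,)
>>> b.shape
(7, 5, 5)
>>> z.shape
(23, 29)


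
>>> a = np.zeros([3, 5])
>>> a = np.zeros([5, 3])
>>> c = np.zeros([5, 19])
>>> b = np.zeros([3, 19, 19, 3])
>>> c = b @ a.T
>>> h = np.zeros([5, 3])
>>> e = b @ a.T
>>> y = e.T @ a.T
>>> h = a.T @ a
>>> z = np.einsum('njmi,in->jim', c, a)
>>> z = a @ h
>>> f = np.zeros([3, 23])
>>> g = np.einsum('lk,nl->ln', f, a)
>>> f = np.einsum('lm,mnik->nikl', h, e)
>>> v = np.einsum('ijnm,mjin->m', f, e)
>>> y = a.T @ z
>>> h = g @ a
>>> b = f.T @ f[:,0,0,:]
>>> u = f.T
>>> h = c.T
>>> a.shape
(5, 3)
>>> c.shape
(3, 19, 19, 5)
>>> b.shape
(3, 5, 19, 3)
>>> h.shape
(5, 19, 19, 3)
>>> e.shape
(3, 19, 19, 5)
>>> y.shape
(3, 3)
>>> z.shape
(5, 3)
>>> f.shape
(19, 19, 5, 3)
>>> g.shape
(3, 5)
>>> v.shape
(3,)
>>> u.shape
(3, 5, 19, 19)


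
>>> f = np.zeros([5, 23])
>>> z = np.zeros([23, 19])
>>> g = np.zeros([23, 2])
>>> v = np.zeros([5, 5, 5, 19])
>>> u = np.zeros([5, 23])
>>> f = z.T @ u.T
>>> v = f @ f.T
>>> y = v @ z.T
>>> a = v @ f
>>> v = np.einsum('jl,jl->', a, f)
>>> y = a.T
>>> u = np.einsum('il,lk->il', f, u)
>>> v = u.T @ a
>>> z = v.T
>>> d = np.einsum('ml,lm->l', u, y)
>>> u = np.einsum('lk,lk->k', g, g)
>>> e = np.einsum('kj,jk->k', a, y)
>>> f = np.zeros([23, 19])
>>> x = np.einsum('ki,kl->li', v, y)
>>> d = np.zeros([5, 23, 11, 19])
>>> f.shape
(23, 19)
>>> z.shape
(5, 5)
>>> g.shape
(23, 2)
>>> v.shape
(5, 5)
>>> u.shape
(2,)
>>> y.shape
(5, 19)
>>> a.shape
(19, 5)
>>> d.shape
(5, 23, 11, 19)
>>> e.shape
(19,)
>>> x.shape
(19, 5)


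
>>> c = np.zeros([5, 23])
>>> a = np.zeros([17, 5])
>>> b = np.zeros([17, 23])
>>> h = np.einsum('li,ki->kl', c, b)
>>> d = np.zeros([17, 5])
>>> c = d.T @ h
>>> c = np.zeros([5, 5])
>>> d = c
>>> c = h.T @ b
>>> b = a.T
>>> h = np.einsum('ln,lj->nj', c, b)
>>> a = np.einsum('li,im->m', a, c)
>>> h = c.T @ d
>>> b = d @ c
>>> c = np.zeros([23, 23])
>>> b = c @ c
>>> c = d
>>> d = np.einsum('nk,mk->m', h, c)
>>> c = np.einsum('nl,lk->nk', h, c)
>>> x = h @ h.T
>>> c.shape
(23, 5)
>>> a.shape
(23,)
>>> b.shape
(23, 23)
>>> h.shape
(23, 5)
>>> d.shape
(5,)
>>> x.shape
(23, 23)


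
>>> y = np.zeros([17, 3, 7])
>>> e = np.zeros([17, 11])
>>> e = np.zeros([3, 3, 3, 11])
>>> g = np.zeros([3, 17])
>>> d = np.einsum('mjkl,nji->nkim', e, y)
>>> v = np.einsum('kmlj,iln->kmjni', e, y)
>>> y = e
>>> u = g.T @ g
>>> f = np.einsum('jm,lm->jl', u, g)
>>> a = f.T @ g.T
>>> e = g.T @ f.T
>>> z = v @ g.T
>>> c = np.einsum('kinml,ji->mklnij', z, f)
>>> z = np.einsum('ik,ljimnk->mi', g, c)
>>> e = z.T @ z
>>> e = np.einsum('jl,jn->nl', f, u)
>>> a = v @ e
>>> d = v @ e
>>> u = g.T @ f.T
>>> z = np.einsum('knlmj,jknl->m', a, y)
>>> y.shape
(3, 3, 3, 11)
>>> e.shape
(17, 3)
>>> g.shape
(3, 17)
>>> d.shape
(3, 3, 11, 7, 3)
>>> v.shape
(3, 3, 11, 7, 17)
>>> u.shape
(17, 17)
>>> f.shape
(17, 3)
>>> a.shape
(3, 3, 11, 7, 3)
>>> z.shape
(7,)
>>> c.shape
(7, 3, 3, 11, 3, 17)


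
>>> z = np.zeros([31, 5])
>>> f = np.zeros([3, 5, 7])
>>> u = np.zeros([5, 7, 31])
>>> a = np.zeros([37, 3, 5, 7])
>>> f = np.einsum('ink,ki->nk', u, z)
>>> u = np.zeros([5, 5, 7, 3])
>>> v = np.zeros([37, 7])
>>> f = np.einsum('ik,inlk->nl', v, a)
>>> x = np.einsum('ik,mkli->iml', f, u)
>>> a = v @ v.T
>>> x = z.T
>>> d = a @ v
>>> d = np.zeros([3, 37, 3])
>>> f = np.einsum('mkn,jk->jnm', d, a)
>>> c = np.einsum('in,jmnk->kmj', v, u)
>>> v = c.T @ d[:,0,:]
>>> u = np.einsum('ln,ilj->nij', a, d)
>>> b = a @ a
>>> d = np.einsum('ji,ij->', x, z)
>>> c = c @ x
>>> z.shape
(31, 5)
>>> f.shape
(37, 3, 3)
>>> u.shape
(37, 3, 3)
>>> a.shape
(37, 37)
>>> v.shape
(5, 5, 3)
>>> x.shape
(5, 31)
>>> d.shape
()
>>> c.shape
(3, 5, 31)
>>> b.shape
(37, 37)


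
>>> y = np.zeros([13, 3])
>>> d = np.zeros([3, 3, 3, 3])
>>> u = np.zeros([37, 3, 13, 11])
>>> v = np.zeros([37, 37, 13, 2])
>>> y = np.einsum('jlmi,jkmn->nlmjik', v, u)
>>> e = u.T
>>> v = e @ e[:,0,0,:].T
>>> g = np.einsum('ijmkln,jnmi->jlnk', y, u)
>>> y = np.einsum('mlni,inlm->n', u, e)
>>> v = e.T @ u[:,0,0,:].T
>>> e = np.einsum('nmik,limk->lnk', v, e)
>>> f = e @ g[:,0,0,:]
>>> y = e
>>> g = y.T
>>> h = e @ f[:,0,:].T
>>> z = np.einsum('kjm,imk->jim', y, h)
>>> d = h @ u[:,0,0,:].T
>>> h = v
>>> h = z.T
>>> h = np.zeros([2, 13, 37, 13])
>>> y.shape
(11, 37, 37)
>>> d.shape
(11, 37, 37)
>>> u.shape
(37, 3, 13, 11)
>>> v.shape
(37, 3, 13, 37)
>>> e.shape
(11, 37, 37)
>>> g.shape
(37, 37, 11)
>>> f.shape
(11, 37, 37)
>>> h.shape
(2, 13, 37, 13)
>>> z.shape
(37, 11, 37)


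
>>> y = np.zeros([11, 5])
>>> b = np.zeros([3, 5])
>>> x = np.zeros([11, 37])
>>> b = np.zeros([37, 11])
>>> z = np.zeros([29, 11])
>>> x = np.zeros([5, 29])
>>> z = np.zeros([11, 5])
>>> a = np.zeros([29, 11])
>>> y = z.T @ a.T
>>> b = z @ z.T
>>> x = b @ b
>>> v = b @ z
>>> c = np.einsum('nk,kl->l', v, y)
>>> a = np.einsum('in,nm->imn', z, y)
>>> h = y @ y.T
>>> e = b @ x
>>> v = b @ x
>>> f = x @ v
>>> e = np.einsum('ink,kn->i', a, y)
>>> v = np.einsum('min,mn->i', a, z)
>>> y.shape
(5, 29)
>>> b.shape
(11, 11)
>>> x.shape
(11, 11)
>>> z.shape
(11, 5)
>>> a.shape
(11, 29, 5)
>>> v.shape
(29,)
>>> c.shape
(29,)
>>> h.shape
(5, 5)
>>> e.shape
(11,)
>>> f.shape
(11, 11)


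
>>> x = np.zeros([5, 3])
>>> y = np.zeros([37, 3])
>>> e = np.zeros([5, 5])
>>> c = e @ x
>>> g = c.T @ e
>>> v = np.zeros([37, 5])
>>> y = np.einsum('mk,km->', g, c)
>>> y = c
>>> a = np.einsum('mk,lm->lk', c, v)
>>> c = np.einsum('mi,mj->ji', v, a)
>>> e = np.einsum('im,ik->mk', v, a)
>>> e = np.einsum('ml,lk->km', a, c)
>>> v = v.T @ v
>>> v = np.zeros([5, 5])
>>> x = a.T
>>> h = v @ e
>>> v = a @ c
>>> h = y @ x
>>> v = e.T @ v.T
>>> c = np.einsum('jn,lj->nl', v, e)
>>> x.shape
(3, 37)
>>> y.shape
(5, 3)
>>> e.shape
(5, 37)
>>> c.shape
(37, 5)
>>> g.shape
(3, 5)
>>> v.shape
(37, 37)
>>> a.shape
(37, 3)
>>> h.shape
(5, 37)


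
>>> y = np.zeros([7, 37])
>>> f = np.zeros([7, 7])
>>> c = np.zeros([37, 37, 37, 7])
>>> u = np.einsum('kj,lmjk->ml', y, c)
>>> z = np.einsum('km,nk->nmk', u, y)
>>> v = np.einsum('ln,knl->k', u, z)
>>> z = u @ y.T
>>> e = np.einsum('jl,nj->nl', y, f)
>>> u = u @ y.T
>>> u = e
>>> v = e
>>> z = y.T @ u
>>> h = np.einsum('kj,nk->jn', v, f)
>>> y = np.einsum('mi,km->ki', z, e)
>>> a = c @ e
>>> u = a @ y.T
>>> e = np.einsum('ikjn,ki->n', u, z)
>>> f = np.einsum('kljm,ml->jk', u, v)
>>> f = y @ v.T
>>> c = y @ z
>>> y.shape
(7, 37)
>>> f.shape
(7, 7)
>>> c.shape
(7, 37)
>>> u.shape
(37, 37, 37, 7)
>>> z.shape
(37, 37)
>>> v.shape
(7, 37)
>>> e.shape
(7,)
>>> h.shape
(37, 7)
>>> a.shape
(37, 37, 37, 37)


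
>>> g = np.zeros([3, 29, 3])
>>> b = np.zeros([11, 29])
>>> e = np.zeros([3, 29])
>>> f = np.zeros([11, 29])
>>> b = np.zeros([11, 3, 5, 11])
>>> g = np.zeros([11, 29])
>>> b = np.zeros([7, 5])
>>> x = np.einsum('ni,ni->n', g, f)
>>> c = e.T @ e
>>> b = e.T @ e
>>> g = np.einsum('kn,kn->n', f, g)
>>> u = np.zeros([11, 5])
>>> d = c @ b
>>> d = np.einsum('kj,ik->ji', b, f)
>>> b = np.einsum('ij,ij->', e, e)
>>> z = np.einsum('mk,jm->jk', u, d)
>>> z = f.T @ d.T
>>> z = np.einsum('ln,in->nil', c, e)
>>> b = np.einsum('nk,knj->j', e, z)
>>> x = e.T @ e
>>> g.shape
(29,)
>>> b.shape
(29,)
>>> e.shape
(3, 29)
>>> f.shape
(11, 29)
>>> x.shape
(29, 29)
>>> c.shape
(29, 29)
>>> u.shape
(11, 5)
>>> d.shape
(29, 11)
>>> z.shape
(29, 3, 29)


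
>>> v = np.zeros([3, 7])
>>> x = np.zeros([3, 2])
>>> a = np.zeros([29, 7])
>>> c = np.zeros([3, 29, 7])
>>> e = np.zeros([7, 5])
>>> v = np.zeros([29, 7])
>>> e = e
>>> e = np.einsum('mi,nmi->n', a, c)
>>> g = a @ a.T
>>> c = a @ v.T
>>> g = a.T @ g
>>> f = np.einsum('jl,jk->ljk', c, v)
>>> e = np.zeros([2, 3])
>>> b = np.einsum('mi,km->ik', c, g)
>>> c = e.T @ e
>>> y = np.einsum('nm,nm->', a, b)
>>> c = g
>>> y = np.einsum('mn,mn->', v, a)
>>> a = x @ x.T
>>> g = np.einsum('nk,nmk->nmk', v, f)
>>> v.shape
(29, 7)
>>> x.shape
(3, 2)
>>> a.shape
(3, 3)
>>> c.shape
(7, 29)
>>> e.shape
(2, 3)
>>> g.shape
(29, 29, 7)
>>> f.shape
(29, 29, 7)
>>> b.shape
(29, 7)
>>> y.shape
()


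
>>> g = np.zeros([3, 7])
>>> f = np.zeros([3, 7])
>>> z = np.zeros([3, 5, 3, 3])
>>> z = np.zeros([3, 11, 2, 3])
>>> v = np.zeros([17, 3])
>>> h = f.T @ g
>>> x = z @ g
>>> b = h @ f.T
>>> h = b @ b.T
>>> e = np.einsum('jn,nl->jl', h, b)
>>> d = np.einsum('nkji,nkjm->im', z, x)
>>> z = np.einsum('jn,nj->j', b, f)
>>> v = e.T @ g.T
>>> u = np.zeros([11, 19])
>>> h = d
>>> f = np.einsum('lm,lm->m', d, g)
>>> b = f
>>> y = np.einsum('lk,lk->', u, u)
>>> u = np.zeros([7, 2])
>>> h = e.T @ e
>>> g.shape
(3, 7)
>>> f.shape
(7,)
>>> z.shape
(7,)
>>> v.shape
(3, 3)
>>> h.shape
(3, 3)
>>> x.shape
(3, 11, 2, 7)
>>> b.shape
(7,)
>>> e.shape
(7, 3)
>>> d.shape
(3, 7)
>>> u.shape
(7, 2)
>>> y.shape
()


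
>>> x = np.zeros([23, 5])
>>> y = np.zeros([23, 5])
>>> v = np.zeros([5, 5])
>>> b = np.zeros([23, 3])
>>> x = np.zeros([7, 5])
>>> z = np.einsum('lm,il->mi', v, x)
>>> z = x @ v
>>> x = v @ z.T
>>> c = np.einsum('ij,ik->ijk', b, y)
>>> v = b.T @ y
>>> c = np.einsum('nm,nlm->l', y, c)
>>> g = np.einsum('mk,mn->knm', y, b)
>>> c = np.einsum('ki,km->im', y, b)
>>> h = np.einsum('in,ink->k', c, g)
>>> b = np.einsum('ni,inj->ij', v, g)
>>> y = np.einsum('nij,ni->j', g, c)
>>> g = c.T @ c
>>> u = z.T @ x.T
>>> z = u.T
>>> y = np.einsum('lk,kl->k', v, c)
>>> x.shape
(5, 7)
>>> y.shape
(5,)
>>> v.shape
(3, 5)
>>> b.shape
(5, 23)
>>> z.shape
(5, 5)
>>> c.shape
(5, 3)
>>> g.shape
(3, 3)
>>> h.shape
(23,)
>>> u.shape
(5, 5)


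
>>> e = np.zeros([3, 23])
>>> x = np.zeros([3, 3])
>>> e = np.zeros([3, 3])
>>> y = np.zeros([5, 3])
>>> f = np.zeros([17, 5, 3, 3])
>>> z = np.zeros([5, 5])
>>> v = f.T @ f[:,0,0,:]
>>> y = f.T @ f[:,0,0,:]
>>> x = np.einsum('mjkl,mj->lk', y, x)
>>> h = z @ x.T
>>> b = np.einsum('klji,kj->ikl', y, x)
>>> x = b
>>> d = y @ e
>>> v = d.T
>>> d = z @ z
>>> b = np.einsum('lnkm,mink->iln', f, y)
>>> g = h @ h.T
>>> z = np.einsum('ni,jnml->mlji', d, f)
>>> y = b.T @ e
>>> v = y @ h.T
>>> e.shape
(3, 3)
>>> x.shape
(3, 3, 3)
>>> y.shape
(5, 17, 3)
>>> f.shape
(17, 5, 3, 3)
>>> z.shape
(3, 3, 17, 5)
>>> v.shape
(5, 17, 5)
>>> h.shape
(5, 3)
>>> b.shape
(3, 17, 5)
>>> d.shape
(5, 5)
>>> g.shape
(5, 5)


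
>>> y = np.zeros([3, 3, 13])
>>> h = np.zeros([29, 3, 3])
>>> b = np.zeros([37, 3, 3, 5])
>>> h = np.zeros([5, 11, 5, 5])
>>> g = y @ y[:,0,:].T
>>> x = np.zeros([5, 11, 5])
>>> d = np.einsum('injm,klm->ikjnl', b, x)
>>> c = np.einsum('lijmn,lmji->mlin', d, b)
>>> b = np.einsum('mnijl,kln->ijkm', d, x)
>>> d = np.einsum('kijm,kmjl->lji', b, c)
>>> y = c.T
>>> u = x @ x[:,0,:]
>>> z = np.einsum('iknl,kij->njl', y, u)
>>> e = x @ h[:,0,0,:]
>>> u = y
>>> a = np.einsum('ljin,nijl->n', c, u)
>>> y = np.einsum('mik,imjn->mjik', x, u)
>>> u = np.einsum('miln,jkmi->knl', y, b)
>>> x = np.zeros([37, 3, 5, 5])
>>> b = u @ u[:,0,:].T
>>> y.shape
(5, 37, 11, 5)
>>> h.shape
(5, 11, 5, 5)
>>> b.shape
(3, 5, 3)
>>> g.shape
(3, 3, 3)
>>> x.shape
(37, 3, 5, 5)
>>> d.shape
(11, 5, 3)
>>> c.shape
(3, 37, 5, 11)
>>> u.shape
(3, 5, 11)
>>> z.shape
(37, 5, 3)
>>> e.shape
(5, 11, 5)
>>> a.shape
(11,)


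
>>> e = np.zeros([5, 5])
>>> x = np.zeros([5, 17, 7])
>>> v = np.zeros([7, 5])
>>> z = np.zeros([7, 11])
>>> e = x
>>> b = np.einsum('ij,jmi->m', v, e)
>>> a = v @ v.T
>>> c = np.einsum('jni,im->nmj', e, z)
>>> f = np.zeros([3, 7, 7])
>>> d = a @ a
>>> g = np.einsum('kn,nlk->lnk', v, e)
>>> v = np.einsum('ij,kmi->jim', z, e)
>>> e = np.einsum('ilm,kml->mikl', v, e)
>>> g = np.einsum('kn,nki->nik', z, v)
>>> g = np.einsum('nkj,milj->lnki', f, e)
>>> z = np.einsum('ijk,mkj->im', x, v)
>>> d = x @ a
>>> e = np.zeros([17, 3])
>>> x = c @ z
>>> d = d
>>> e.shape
(17, 3)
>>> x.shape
(17, 11, 11)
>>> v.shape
(11, 7, 17)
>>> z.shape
(5, 11)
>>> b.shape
(17,)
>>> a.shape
(7, 7)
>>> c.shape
(17, 11, 5)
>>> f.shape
(3, 7, 7)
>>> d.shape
(5, 17, 7)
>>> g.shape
(5, 3, 7, 11)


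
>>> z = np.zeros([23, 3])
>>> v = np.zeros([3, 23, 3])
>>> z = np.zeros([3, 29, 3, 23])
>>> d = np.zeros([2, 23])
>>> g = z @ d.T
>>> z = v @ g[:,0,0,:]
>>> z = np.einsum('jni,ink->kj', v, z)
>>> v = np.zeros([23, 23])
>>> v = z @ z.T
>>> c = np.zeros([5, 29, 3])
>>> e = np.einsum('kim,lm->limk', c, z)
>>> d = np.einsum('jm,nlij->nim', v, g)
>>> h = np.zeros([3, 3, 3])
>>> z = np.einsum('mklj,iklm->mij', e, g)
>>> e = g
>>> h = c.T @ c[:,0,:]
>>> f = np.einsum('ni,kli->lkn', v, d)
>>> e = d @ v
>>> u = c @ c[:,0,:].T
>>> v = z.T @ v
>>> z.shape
(2, 3, 5)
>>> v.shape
(5, 3, 2)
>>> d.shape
(3, 3, 2)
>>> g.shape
(3, 29, 3, 2)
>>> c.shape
(5, 29, 3)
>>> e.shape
(3, 3, 2)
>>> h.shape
(3, 29, 3)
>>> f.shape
(3, 3, 2)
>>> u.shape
(5, 29, 5)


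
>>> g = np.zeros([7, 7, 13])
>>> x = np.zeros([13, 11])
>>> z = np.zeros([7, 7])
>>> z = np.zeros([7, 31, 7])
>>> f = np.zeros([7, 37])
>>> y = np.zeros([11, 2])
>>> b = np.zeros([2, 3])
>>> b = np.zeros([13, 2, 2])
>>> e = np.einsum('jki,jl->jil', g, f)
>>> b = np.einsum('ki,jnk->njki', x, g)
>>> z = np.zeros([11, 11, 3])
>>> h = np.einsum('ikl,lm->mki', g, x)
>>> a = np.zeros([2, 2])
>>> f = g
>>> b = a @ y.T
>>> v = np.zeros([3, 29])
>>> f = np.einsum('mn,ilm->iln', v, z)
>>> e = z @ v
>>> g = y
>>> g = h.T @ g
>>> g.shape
(7, 7, 2)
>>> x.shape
(13, 11)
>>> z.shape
(11, 11, 3)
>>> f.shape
(11, 11, 29)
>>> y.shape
(11, 2)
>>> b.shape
(2, 11)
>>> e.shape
(11, 11, 29)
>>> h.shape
(11, 7, 7)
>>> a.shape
(2, 2)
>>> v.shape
(3, 29)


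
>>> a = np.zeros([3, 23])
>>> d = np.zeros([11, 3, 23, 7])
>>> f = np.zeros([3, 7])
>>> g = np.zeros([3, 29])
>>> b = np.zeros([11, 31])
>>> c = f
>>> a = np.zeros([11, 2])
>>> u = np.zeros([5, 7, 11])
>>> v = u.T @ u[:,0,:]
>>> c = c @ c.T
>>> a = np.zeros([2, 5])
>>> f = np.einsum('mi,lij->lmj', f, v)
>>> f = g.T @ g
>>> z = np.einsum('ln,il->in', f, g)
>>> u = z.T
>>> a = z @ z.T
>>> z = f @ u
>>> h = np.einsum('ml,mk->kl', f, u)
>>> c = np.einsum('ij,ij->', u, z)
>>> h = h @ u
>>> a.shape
(3, 3)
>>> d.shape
(11, 3, 23, 7)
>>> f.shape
(29, 29)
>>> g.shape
(3, 29)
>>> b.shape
(11, 31)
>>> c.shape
()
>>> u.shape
(29, 3)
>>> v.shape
(11, 7, 11)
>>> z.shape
(29, 3)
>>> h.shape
(3, 3)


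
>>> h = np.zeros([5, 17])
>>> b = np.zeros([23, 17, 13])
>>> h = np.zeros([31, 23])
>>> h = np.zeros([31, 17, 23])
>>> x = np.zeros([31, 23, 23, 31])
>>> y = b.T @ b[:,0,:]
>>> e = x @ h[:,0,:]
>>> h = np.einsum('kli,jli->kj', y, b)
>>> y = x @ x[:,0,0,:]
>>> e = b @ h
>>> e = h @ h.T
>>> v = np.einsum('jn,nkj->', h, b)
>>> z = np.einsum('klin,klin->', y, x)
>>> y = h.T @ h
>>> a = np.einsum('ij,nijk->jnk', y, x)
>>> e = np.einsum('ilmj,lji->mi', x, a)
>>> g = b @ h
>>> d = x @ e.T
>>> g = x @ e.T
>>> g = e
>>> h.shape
(13, 23)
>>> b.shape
(23, 17, 13)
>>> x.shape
(31, 23, 23, 31)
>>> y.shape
(23, 23)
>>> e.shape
(23, 31)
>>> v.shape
()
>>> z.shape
()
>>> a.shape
(23, 31, 31)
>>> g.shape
(23, 31)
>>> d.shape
(31, 23, 23, 23)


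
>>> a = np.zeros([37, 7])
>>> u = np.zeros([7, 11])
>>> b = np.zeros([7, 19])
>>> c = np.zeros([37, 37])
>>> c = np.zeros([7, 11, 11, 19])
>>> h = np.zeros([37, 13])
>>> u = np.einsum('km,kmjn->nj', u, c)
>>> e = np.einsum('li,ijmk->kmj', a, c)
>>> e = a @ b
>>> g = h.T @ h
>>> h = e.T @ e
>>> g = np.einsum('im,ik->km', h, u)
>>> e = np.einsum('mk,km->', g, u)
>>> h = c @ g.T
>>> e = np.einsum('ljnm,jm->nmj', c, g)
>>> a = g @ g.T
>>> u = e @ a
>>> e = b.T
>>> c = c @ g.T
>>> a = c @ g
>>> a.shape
(7, 11, 11, 19)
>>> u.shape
(11, 19, 11)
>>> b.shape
(7, 19)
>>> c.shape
(7, 11, 11, 11)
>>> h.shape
(7, 11, 11, 11)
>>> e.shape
(19, 7)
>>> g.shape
(11, 19)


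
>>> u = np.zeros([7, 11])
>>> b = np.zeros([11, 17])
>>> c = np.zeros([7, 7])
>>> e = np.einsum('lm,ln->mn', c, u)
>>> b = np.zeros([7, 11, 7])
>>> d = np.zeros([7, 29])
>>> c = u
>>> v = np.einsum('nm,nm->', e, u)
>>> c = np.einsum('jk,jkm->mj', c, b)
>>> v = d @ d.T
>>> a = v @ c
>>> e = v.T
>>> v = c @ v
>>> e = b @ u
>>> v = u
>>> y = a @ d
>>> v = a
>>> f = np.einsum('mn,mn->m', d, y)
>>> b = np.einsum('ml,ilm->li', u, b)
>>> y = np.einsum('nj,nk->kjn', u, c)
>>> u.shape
(7, 11)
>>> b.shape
(11, 7)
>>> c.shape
(7, 7)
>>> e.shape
(7, 11, 11)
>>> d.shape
(7, 29)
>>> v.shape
(7, 7)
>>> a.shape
(7, 7)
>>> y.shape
(7, 11, 7)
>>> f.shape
(7,)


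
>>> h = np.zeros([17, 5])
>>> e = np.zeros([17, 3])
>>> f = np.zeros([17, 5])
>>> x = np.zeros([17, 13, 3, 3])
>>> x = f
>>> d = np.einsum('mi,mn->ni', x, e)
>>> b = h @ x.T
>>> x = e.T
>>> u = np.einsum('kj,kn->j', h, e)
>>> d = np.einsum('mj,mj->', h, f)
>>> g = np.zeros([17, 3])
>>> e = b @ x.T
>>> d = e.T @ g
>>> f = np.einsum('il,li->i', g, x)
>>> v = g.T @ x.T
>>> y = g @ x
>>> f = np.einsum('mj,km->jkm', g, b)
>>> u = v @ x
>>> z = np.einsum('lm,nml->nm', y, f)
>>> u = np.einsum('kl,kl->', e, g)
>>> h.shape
(17, 5)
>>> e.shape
(17, 3)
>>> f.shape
(3, 17, 17)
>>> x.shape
(3, 17)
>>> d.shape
(3, 3)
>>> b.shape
(17, 17)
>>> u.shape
()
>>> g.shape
(17, 3)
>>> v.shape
(3, 3)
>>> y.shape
(17, 17)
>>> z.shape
(3, 17)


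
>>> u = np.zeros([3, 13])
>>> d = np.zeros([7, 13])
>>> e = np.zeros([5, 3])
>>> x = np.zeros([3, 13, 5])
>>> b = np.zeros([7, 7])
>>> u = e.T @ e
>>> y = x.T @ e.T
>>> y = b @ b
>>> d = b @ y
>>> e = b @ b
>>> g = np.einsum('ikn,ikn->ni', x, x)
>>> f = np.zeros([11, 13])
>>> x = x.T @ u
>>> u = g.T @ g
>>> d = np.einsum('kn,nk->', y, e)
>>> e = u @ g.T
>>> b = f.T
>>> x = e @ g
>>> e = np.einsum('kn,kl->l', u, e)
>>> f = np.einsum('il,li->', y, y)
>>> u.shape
(3, 3)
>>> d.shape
()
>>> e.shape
(5,)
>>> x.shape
(3, 3)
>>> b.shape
(13, 11)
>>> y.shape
(7, 7)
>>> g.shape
(5, 3)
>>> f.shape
()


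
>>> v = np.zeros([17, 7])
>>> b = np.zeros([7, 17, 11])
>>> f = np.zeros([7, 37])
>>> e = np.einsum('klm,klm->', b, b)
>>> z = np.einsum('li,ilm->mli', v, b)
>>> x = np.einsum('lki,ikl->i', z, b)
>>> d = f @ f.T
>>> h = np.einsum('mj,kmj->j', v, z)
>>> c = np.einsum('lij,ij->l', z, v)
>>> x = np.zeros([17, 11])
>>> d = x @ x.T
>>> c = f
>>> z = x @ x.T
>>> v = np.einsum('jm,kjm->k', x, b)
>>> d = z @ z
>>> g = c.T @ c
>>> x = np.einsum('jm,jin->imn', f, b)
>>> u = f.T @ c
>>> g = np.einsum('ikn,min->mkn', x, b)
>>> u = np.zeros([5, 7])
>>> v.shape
(7,)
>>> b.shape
(7, 17, 11)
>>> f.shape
(7, 37)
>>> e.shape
()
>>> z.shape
(17, 17)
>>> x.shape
(17, 37, 11)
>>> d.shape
(17, 17)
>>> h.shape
(7,)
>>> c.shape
(7, 37)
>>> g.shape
(7, 37, 11)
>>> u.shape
(5, 7)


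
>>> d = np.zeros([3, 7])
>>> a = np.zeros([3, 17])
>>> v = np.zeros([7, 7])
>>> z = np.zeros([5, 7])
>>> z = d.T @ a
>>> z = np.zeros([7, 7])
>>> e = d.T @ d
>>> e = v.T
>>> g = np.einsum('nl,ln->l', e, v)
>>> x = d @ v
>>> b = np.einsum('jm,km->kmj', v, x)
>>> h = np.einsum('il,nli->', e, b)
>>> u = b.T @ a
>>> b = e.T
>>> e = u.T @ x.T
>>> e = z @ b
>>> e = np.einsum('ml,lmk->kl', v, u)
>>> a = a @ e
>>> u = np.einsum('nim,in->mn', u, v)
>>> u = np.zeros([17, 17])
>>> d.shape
(3, 7)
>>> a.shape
(3, 7)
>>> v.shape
(7, 7)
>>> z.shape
(7, 7)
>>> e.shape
(17, 7)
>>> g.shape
(7,)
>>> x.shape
(3, 7)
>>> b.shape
(7, 7)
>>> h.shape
()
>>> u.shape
(17, 17)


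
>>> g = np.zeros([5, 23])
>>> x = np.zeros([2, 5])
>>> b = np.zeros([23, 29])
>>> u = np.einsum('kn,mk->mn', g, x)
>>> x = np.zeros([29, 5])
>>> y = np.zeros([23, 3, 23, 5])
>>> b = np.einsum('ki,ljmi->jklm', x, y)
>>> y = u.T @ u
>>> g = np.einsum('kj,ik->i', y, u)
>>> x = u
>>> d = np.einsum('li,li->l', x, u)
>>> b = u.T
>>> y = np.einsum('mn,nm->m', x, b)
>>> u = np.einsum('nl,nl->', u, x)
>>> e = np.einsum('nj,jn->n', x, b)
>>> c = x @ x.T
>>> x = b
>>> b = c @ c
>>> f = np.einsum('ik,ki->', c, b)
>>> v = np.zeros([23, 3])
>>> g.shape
(2,)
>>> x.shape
(23, 2)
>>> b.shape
(2, 2)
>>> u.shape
()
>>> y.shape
(2,)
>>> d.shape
(2,)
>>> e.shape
(2,)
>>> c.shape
(2, 2)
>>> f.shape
()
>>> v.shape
(23, 3)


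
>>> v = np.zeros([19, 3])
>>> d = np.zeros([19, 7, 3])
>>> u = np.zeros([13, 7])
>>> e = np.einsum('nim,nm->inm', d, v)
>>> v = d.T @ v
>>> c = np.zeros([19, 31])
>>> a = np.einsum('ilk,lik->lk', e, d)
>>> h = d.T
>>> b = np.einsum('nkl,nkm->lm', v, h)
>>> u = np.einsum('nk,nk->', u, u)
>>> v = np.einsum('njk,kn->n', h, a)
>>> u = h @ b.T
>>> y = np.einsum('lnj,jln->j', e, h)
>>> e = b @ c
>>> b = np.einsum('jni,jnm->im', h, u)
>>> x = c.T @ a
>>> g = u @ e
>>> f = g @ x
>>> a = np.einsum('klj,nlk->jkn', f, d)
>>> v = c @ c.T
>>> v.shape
(19, 19)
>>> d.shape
(19, 7, 3)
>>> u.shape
(3, 7, 3)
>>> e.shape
(3, 31)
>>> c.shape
(19, 31)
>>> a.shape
(3, 3, 19)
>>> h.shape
(3, 7, 19)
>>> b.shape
(19, 3)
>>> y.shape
(3,)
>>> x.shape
(31, 3)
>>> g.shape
(3, 7, 31)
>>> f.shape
(3, 7, 3)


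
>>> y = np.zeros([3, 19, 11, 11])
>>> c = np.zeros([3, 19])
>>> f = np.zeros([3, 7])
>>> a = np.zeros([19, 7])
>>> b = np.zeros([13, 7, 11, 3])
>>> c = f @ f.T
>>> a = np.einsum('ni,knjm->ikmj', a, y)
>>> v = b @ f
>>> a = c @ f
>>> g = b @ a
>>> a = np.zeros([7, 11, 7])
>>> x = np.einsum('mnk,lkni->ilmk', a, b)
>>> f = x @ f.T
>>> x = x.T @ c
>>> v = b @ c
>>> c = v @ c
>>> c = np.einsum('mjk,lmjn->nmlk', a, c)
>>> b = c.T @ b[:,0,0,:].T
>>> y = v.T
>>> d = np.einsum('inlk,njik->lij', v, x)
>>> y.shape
(3, 11, 7, 13)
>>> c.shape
(3, 7, 13, 7)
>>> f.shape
(3, 13, 7, 3)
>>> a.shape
(7, 11, 7)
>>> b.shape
(7, 13, 7, 13)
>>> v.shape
(13, 7, 11, 3)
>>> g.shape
(13, 7, 11, 7)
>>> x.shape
(7, 7, 13, 3)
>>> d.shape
(11, 13, 7)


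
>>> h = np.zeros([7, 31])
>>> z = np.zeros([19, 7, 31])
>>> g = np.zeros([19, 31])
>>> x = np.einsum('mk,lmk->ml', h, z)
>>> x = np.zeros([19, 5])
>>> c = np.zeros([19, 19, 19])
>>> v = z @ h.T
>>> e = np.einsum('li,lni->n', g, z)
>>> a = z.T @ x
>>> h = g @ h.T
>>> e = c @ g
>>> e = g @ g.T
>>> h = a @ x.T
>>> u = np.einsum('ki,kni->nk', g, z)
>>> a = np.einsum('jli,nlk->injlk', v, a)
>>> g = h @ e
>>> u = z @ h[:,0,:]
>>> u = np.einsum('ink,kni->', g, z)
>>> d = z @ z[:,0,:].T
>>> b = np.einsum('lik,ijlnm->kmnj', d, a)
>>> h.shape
(31, 7, 19)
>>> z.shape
(19, 7, 31)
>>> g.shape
(31, 7, 19)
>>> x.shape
(19, 5)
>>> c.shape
(19, 19, 19)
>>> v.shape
(19, 7, 7)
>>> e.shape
(19, 19)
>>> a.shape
(7, 31, 19, 7, 5)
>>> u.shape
()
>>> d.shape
(19, 7, 19)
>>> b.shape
(19, 5, 7, 31)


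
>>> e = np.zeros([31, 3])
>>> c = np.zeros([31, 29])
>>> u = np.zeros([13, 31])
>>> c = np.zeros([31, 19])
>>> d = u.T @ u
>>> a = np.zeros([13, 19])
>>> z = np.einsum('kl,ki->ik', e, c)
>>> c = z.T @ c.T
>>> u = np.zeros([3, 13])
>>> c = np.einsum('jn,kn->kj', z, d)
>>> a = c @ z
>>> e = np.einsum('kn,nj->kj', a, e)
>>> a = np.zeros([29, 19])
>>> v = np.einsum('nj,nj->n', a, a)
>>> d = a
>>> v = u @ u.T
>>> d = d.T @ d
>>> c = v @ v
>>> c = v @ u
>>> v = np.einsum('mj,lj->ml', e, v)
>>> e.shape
(31, 3)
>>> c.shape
(3, 13)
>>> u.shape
(3, 13)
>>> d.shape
(19, 19)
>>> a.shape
(29, 19)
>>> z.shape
(19, 31)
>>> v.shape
(31, 3)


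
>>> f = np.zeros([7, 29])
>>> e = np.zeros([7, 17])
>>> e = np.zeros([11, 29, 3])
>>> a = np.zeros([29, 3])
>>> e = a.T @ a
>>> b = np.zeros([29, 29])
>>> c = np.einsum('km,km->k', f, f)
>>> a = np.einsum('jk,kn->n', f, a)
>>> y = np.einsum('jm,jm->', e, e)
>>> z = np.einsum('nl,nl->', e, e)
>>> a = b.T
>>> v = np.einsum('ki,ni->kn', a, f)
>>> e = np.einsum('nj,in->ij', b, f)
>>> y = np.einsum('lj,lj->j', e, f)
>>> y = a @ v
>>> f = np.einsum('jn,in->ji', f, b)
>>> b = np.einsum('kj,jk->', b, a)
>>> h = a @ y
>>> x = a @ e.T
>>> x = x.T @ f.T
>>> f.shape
(7, 29)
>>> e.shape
(7, 29)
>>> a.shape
(29, 29)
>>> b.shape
()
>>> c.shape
(7,)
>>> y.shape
(29, 7)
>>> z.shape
()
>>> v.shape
(29, 7)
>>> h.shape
(29, 7)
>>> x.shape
(7, 7)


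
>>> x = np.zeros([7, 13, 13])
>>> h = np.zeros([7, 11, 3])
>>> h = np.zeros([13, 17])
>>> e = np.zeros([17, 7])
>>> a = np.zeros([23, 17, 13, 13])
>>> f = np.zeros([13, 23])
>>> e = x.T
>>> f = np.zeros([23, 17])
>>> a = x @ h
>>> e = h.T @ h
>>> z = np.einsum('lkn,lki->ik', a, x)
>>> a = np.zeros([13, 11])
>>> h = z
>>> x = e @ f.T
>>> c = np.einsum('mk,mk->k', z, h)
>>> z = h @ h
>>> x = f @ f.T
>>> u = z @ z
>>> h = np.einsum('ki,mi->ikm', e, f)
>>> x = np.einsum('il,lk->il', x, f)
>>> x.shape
(23, 23)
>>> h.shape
(17, 17, 23)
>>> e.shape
(17, 17)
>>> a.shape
(13, 11)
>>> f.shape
(23, 17)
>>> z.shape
(13, 13)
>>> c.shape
(13,)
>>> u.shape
(13, 13)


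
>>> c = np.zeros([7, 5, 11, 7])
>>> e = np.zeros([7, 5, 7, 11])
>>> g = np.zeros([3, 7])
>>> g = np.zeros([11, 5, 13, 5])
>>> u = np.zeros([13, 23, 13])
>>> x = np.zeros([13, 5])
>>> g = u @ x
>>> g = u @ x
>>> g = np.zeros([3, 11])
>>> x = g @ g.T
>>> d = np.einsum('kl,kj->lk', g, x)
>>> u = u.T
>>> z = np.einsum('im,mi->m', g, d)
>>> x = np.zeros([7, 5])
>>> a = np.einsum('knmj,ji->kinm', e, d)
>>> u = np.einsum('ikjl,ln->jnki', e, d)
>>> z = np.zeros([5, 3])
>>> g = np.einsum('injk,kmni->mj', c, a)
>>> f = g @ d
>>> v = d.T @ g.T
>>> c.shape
(7, 5, 11, 7)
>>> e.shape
(7, 5, 7, 11)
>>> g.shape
(3, 11)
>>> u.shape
(7, 3, 5, 7)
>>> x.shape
(7, 5)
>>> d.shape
(11, 3)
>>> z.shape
(5, 3)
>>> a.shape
(7, 3, 5, 7)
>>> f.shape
(3, 3)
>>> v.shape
(3, 3)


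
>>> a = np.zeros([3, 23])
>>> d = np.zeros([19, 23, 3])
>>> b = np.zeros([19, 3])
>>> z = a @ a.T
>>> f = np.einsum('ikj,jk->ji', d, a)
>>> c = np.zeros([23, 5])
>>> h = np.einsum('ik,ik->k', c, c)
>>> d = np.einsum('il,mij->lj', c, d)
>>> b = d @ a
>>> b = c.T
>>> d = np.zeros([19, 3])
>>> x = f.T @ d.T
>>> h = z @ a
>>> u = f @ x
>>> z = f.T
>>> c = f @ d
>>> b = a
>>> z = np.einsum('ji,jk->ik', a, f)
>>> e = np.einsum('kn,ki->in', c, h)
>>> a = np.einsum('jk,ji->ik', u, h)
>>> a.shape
(23, 19)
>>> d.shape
(19, 3)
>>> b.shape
(3, 23)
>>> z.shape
(23, 19)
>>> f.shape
(3, 19)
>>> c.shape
(3, 3)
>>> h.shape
(3, 23)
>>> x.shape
(19, 19)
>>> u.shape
(3, 19)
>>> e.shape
(23, 3)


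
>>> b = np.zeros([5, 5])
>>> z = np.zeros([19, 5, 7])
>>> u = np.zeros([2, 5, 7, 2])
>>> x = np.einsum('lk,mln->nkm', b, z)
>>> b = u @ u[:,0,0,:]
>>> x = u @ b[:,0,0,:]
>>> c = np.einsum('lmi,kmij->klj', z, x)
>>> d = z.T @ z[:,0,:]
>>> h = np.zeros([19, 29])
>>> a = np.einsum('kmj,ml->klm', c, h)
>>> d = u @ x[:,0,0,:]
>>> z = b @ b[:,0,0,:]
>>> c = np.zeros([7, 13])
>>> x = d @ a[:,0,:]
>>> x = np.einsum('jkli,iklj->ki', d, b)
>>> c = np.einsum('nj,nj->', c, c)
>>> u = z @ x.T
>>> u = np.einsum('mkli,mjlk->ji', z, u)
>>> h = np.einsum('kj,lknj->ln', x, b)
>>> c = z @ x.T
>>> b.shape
(2, 5, 7, 2)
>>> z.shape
(2, 5, 7, 2)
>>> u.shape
(5, 2)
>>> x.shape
(5, 2)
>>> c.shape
(2, 5, 7, 5)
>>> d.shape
(2, 5, 7, 2)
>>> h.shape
(2, 7)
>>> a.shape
(2, 29, 19)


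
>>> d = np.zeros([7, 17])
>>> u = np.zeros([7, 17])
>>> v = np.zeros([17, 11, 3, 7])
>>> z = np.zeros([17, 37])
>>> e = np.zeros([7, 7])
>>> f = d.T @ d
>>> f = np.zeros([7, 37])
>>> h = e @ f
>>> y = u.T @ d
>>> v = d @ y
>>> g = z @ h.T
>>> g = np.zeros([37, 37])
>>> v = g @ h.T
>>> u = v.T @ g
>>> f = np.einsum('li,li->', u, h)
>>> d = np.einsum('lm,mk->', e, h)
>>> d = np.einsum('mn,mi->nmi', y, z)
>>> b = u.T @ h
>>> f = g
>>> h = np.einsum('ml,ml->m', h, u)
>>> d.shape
(17, 17, 37)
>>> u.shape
(7, 37)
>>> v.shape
(37, 7)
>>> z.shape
(17, 37)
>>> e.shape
(7, 7)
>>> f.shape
(37, 37)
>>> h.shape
(7,)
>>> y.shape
(17, 17)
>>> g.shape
(37, 37)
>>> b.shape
(37, 37)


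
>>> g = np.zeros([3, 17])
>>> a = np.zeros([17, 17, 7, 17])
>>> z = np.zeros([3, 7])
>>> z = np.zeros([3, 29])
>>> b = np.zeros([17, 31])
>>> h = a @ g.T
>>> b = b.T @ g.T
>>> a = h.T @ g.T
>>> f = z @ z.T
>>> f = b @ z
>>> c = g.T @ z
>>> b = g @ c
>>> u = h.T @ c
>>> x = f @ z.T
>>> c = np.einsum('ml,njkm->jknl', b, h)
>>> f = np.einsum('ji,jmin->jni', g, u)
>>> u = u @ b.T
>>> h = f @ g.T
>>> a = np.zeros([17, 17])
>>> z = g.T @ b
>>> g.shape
(3, 17)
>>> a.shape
(17, 17)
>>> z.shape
(17, 29)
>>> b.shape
(3, 29)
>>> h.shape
(3, 29, 3)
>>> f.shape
(3, 29, 17)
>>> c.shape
(17, 7, 17, 29)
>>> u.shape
(3, 7, 17, 3)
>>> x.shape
(31, 3)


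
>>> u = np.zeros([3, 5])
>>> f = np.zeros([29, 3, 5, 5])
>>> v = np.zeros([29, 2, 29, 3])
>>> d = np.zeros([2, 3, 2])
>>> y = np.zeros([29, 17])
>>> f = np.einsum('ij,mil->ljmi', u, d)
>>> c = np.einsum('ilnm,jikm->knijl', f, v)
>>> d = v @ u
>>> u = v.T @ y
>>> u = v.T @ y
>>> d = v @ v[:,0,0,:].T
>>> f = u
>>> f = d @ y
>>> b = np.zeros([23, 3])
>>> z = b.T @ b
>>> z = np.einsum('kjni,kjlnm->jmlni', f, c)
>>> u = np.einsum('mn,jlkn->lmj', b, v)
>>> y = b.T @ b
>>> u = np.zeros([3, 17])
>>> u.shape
(3, 17)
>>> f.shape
(29, 2, 29, 17)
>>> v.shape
(29, 2, 29, 3)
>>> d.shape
(29, 2, 29, 29)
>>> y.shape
(3, 3)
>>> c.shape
(29, 2, 2, 29, 5)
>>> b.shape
(23, 3)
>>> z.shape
(2, 5, 2, 29, 17)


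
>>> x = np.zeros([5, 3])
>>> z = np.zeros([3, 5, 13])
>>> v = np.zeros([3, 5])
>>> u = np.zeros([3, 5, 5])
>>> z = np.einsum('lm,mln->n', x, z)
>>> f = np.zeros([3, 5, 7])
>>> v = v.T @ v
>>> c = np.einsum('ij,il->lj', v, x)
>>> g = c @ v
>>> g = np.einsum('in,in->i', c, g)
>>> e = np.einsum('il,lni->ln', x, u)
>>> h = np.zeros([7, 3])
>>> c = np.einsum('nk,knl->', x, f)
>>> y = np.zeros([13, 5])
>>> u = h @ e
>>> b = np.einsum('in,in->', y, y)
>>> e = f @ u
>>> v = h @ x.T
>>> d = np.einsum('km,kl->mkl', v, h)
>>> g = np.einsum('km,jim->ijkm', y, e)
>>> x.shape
(5, 3)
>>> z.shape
(13,)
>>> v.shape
(7, 5)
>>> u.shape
(7, 5)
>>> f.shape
(3, 5, 7)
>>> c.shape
()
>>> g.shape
(5, 3, 13, 5)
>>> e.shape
(3, 5, 5)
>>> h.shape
(7, 3)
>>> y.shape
(13, 5)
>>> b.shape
()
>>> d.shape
(5, 7, 3)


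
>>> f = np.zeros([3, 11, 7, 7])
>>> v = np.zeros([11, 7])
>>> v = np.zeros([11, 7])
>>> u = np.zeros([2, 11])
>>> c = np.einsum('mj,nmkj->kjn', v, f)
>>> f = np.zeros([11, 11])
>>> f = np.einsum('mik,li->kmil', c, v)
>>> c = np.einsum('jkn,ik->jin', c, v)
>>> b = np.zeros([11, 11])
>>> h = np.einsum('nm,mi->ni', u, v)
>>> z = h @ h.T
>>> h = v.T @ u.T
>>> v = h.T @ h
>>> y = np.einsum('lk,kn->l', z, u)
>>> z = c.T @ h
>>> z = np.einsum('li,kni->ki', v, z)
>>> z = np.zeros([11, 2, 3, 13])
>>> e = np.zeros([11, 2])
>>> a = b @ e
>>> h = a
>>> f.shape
(3, 7, 7, 11)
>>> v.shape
(2, 2)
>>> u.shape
(2, 11)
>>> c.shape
(7, 11, 3)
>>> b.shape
(11, 11)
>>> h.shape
(11, 2)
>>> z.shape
(11, 2, 3, 13)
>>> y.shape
(2,)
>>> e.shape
(11, 2)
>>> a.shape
(11, 2)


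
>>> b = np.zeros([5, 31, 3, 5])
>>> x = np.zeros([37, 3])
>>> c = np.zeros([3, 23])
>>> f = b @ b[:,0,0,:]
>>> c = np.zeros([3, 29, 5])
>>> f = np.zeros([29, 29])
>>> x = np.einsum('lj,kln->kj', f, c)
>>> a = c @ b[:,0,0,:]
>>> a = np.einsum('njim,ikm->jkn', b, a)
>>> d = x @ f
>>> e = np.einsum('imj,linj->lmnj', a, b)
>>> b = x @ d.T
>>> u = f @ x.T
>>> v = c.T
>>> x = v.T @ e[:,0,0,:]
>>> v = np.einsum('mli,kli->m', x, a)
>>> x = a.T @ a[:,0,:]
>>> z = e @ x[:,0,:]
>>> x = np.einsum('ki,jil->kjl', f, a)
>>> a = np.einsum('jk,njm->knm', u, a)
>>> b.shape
(3, 3)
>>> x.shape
(29, 31, 5)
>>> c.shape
(3, 29, 5)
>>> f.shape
(29, 29)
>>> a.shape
(3, 31, 5)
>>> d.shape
(3, 29)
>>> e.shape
(5, 29, 3, 5)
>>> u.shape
(29, 3)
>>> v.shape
(3,)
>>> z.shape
(5, 29, 3, 5)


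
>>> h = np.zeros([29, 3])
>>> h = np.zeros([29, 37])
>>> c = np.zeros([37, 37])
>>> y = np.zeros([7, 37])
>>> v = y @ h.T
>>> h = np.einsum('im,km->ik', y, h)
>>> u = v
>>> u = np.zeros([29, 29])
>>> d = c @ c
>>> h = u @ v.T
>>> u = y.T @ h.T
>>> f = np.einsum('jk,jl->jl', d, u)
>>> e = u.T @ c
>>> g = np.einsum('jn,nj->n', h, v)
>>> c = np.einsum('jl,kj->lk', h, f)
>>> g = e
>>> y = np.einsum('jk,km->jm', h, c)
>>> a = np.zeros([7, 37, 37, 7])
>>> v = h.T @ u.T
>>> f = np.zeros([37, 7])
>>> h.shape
(29, 7)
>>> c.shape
(7, 37)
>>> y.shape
(29, 37)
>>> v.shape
(7, 37)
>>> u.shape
(37, 29)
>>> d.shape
(37, 37)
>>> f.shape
(37, 7)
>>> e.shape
(29, 37)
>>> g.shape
(29, 37)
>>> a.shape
(7, 37, 37, 7)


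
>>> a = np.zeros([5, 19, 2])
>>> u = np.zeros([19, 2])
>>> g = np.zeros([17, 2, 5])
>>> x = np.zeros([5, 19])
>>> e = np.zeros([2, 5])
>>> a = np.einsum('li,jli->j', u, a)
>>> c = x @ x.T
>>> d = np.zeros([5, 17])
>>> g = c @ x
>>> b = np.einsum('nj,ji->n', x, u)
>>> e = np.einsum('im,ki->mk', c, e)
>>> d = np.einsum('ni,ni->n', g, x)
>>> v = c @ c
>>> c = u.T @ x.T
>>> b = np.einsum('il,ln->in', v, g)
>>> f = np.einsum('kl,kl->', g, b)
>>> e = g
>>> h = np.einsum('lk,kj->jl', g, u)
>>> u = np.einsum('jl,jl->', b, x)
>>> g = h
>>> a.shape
(5,)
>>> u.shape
()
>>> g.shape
(2, 5)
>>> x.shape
(5, 19)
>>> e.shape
(5, 19)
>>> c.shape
(2, 5)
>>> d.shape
(5,)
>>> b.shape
(5, 19)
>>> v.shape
(5, 5)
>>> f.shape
()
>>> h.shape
(2, 5)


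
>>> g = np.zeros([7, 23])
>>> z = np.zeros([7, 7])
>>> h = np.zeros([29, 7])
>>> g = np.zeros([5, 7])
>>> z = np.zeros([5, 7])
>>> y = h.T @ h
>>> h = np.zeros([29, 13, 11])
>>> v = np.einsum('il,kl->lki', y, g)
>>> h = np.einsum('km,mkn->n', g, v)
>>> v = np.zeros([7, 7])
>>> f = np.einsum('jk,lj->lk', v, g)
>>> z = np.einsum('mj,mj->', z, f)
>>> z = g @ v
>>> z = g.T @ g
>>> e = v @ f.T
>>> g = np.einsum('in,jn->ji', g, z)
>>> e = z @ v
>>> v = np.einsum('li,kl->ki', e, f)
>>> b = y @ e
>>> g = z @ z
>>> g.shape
(7, 7)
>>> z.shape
(7, 7)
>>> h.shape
(7,)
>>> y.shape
(7, 7)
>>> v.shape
(5, 7)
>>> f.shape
(5, 7)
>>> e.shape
(7, 7)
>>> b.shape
(7, 7)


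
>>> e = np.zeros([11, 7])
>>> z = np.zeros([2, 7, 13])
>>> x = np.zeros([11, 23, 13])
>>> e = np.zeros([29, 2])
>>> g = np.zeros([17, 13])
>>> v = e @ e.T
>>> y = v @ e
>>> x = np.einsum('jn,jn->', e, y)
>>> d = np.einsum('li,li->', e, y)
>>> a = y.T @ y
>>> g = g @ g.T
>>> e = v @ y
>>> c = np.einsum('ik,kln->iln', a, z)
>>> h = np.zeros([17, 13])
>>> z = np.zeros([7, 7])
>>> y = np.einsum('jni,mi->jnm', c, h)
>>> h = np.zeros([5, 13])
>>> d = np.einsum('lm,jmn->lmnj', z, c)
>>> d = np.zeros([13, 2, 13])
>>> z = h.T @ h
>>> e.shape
(29, 2)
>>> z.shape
(13, 13)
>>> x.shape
()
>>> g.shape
(17, 17)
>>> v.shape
(29, 29)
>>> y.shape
(2, 7, 17)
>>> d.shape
(13, 2, 13)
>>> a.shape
(2, 2)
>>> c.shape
(2, 7, 13)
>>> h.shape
(5, 13)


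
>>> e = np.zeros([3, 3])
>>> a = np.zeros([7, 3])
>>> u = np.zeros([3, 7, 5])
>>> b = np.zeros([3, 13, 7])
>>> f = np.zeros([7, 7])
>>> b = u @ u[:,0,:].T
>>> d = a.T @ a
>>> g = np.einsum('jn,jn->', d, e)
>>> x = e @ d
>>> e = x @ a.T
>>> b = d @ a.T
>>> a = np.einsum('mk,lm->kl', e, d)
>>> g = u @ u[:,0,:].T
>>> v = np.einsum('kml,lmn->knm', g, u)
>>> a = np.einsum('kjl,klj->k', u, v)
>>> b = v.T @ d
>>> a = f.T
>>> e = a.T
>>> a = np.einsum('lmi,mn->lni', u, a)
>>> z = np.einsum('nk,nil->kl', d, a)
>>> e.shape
(7, 7)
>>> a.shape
(3, 7, 5)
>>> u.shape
(3, 7, 5)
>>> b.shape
(7, 5, 3)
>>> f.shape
(7, 7)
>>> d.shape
(3, 3)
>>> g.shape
(3, 7, 3)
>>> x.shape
(3, 3)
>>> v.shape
(3, 5, 7)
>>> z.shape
(3, 5)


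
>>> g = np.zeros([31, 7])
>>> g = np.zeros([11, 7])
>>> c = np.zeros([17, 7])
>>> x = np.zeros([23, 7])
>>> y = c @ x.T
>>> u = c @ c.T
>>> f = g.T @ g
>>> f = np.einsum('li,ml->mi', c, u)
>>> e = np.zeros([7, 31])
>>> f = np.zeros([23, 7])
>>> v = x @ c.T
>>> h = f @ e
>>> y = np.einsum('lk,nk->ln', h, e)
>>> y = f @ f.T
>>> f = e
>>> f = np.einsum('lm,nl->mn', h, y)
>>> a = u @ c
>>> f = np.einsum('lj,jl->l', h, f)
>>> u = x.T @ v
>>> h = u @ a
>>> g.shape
(11, 7)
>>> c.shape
(17, 7)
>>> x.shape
(23, 7)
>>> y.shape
(23, 23)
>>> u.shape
(7, 17)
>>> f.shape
(23,)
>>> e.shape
(7, 31)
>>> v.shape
(23, 17)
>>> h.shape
(7, 7)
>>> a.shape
(17, 7)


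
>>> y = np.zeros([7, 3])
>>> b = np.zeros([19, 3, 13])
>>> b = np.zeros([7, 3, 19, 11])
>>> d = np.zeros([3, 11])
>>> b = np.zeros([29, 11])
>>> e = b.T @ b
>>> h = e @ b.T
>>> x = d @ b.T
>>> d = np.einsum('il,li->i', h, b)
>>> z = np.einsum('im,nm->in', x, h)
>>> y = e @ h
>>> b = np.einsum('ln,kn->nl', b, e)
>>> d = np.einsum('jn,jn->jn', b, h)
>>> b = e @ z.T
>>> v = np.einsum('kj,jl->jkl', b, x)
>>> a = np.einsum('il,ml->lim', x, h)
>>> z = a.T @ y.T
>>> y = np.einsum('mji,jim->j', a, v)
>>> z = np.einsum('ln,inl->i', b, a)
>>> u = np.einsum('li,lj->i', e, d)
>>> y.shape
(3,)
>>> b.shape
(11, 3)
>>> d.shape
(11, 29)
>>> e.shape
(11, 11)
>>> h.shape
(11, 29)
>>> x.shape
(3, 29)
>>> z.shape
(29,)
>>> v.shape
(3, 11, 29)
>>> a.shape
(29, 3, 11)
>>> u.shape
(11,)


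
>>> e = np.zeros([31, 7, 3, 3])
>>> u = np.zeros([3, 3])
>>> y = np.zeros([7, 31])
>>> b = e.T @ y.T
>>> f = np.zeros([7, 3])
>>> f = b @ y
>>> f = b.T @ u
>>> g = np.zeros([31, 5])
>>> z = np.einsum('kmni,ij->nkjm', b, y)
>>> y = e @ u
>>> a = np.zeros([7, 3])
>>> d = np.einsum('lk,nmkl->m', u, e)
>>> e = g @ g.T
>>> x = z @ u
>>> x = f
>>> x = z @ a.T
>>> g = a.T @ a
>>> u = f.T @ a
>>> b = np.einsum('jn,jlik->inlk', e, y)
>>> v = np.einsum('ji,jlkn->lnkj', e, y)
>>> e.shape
(31, 31)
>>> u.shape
(3, 3, 7, 3)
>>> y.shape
(31, 7, 3, 3)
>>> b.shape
(3, 31, 7, 3)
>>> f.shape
(7, 7, 3, 3)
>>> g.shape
(3, 3)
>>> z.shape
(7, 3, 31, 3)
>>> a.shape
(7, 3)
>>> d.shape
(7,)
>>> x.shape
(7, 3, 31, 7)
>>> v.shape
(7, 3, 3, 31)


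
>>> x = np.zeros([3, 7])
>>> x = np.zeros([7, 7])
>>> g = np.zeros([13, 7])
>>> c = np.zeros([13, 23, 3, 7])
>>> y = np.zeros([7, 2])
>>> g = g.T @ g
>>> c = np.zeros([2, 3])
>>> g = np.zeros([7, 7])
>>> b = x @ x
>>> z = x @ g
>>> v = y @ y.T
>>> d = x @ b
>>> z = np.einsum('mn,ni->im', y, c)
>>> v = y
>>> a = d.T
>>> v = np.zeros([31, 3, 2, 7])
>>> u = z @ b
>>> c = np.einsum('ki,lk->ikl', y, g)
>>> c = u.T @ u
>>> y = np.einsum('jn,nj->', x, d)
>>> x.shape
(7, 7)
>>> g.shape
(7, 7)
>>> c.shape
(7, 7)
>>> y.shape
()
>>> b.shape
(7, 7)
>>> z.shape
(3, 7)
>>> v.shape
(31, 3, 2, 7)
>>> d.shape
(7, 7)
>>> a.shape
(7, 7)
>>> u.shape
(3, 7)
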